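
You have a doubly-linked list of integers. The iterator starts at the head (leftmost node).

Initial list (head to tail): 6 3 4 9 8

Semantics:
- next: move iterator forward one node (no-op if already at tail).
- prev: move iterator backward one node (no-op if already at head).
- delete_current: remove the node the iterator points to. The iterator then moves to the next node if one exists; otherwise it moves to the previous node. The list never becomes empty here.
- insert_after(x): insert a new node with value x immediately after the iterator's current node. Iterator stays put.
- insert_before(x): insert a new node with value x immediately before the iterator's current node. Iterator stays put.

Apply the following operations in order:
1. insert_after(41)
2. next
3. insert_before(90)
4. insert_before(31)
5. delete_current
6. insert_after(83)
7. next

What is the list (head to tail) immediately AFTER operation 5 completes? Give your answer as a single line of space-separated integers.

Answer: 6 90 31 3 4 9 8

Derivation:
After 1 (insert_after(41)): list=[6, 41, 3, 4, 9, 8] cursor@6
After 2 (next): list=[6, 41, 3, 4, 9, 8] cursor@41
After 3 (insert_before(90)): list=[6, 90, 41, 3, 4, 9, 8] cursor@41
After 4 (insert_before(31)): list=[6, 90, 31, 41, 3, 4, 9, 8] cursor@41
After 5 (delete_current): list=[6, 90, 31, 3, 4, 9, 8] cursor@3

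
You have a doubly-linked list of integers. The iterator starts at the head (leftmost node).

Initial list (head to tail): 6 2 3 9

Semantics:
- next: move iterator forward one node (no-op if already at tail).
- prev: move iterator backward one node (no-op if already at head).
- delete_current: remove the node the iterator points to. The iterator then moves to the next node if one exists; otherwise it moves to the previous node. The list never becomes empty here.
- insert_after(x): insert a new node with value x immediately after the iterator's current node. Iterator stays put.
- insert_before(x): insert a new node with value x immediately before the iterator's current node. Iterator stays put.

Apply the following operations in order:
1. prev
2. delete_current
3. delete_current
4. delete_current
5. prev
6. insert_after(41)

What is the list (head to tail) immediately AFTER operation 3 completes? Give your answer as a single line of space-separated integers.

Answer: 3 9

Derivation:
After 1 (prev): list=[6, 2, 3, 9] cursor@6
After 2 (delete_current): list=[2, 3, 9] cursor@2
After 3 (delete_current): list=[3, 9] cursor@3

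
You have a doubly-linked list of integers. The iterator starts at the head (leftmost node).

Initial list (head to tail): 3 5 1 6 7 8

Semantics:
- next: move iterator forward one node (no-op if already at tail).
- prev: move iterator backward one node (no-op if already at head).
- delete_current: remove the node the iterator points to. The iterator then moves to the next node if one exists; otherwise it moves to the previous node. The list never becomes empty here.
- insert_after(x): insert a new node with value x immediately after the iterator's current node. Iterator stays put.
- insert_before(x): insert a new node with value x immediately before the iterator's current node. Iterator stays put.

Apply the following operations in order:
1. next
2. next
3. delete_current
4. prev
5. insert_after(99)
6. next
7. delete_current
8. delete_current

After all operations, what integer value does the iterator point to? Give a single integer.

Answer: 7

Derivation:
After 1 (next): list=[3, 5, 1, 6, 7, 8] cursor@5
After 2 (next): list=[3, 5, 1, 6, 7, 8] cursor@1
After 3 (delete_current): list=[3, 5, 6, 7, 8] cursor@6
After 4 (prev): list=[3, 5, 6, 7, 8] cursor@5
After 5 (insert_after(99)): list=[3, 5, 99, 6, 7, 8] cursor@5
After 6 (next): list=[3, 5, 99, 6, 7, 8] cursor@99
After 7 (delete_current): list=[3, 5, 6, 7, 8] cursor@6
After 8 (delete_current): list=[3, 5, 7, 8] cursor@7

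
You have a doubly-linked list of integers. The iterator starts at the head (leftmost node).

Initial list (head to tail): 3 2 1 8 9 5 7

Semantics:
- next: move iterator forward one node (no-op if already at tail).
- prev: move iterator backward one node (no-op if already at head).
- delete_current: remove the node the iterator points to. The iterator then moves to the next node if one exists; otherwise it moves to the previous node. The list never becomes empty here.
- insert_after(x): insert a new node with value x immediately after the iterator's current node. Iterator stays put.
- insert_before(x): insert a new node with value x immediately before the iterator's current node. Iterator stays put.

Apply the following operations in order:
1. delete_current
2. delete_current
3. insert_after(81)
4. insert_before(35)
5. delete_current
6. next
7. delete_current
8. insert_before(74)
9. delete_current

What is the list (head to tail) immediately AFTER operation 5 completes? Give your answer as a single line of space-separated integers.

Answer: 35 81 8 9 5 7

Derivation:
After 1 (delete_current): list=[2, 1, 8, 9, 5, 7] cursor@2
After 2 (delete_current): list=[1, 8, 9, 5, 7] cursor@1
After 3 (insert_after(81)): list=[1, 81, 8, 9, 5, 7] cursor@1
After 4 (insert_before(35)): list=[35, 1, 81, 8, 9, 5, 7] cursor@1
After 5 (delete_current): list=[35, 81, 8, 9, 5, 7] cursor@81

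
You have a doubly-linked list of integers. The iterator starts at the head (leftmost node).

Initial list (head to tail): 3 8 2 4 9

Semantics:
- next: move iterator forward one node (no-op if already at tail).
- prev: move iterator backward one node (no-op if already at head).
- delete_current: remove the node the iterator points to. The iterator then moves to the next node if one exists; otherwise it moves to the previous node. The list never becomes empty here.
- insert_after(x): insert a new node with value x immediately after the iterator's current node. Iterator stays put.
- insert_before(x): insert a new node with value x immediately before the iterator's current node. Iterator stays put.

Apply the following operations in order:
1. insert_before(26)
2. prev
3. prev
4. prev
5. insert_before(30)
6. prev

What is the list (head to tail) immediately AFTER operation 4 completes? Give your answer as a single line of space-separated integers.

After 1 (insert_before(26)): list=[26, 3, 8, 2, 4, 9] cursor@3
After 2 (prev): list=[26, 3, 8, 2, 4, 9] cursor@26
After 3 (prev): list=[26, 3, 8, 2, 4, 9] cursor@26
After 4 (prev): list=[26, 3, 8, 2, 4, 9] cursor@26

Answer: 26 3 8 2 4 9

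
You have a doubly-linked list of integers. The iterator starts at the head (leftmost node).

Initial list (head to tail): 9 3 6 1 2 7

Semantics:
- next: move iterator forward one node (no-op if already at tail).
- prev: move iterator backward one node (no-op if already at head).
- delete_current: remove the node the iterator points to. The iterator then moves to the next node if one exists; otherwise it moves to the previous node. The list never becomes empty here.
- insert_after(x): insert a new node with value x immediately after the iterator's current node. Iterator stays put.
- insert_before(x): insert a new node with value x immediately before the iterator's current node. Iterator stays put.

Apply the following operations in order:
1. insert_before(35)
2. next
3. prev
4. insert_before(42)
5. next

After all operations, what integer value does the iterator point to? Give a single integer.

After 1 (insert_before(35)): list=[35, 9, 3, 6, 1, 2, 7] cursor@9
After 2 (next): list=[35, 9, 3, 6, 1, 2, 7] cursor@3
After 3 (prev): list=[35, 9, 3, 6, 1, 2, 7] cursor@9
After 4 (insert_before(42)): list=[35, 42, 9, 3, 6, 1, 2, 7] cursor@9
After 5 (next): list=[35, 42, 9, 3, 6, 1, 2, 7] cursor@3

Answer: 3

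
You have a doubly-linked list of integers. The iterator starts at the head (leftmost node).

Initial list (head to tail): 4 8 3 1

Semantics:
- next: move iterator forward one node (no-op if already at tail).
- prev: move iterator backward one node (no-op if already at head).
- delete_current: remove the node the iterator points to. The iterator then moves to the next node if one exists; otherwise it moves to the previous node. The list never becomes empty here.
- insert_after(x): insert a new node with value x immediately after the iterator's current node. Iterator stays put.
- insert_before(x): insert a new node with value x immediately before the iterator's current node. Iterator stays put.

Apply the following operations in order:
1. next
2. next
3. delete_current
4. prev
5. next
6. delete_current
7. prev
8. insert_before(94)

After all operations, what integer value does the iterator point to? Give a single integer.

Answer: 4

Derivation:
After 1 (next): list=[4, 8, 3, 1] cursor@8
After 2 (next): list=[4, 8, 3, 1] cursor@3
After 3 (delete_current): list=[4, 8, 1] cursor@1
After 4 (prev): list=[4, 8, 1] cursor@8
After 5 (next): list=[4, 8, 1] cursor@1
After 6 (delete_current): list=[4, 8] cursor@8
After 7 (prev): list=[4, 8] cursor@4
After 8 (insert_before(94)): list=[94, 4, 8] cursor@4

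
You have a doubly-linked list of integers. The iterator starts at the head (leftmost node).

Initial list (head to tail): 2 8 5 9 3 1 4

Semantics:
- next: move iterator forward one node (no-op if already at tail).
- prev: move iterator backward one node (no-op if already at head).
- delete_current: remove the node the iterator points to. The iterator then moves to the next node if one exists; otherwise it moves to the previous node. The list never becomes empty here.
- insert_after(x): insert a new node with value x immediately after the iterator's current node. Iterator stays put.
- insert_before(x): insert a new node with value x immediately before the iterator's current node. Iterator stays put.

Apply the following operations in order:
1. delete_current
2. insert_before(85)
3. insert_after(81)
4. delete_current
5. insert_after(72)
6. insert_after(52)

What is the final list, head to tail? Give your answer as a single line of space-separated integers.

After 1 (delete_current): list=[8, 5, 9, 3, 1, 4] cursor@8
After 2 (insert_before(85)): list=[85, 8, 5, 9, 3, 1, 4] cursor@8
After 3 (insert_after(81)): list=[85, 8, 81, 5, 9, 3, 1, 4] cursor@8
After 4 (delete_current): list=[85, 81, 5, 9, 3, 1, 4] cursor@81
After 5 (insert_after(72)): list=[85, 81, 72, 5, 9, 3, 1, 4] cursor@81
After 6 (insert_after(52)): list=[85, 81, 52, 72, 5, 9, 3, 1, 4] cursor@81

Answer: 85 81 52 72 5 9 3 1 4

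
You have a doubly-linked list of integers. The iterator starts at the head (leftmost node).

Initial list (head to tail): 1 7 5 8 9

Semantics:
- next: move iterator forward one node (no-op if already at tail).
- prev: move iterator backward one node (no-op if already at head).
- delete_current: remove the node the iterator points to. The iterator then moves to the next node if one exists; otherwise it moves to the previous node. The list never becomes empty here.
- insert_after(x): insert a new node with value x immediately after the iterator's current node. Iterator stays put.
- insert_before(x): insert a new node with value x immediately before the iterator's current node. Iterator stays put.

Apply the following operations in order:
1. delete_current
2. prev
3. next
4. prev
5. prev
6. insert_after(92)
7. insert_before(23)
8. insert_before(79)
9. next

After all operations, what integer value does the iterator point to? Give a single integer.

After 1 (delete_current): list=[7, 5, 8, 9] cursor@7
After 2 (prev): list=[7, 5, 8, 9] cursor@7
After 3 (next): list=[7, 5, 8, 9] cursor@5
After 4 (prev): list=[7, 5, 8, 9] cursor@7
After 5 (prev): list=[7, 5, 8, 9] cursor@7
After 6 (insert_after(92)): list=[7, 92, 5, 8, 9] cursor@7
After 7 (insert_before(23)): list=[23, 7, 92, 5, 8, 9] cursor@7
After 8 (insert_before(79)): list=[23, 79, 7, 92, 5, 8, 9] cursor@7
After 9 (next): list=[23, 79, 7, 92, 5, 8, 9] cursor@92

Answer: 92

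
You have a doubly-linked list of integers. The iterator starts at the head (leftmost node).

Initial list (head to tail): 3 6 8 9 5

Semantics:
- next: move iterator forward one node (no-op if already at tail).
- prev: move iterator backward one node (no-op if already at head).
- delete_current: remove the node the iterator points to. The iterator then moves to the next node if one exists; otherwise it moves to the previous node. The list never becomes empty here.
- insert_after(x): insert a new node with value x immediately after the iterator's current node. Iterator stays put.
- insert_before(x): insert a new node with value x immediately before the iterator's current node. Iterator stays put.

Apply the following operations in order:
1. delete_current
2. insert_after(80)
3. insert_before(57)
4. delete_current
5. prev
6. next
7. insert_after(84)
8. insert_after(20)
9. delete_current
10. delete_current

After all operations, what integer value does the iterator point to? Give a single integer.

Answer: 84

Derivation:
After 1 (delete_current): list=[6, 8, 9, 5] cursor@6
After 2 (insert_after(80)): list=[6, 80, 8, 9, 5] cursor@6
After 3 (insert_before(57)): list=[57, 6, 80, 8, 9, 5] cursor@6
After 4 (delete_current): list=[57, 80, 8, 9, 5] cursor@80
After 5 (prev): list=[57, 80, 8, 9, 5] cursor@57
After 6 (next): list=[57, 80, 8, 9, 5] cursor@80
After 7 (insert_after(84)): list=[57, 80, 84, 8, 9, 5] cursor@80
After 8 (insert_after(20)): list=[57, 80, 20, 84, 8, 9, 5] cursor@80
After 9 (delete_current): list=[57, 20, 84, 8, 9, 5] cursor@20
After 10 (delete_current): list=[57, 84, 8, 9, 5] cursor@84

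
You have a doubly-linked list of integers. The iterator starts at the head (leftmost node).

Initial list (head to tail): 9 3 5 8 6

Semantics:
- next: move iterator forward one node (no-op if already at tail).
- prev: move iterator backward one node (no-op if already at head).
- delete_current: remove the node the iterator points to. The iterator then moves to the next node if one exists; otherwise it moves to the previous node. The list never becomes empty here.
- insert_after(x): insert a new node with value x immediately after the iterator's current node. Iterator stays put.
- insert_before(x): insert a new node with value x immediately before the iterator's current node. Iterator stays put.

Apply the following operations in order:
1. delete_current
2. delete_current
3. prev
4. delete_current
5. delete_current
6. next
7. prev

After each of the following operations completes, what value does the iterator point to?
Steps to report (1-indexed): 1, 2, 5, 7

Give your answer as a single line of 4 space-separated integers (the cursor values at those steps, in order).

Answer: 3 5 6 6

Derivation:
After 1 (delete_current): list=[3, 5, 8, 6] cursor@3
After 2 (delete_current): list=[5, 8, 6] cursor@5
After 3 (prev): list=[5, 8, 6] cursor@5
After 4 (delete_current): list=[8, 6] cursor@8
After 5 (delete_current): list=[6] cursor@6
After 6 (next): list=[6] cursor@6
After 7 (prev): list=[6] cursor@6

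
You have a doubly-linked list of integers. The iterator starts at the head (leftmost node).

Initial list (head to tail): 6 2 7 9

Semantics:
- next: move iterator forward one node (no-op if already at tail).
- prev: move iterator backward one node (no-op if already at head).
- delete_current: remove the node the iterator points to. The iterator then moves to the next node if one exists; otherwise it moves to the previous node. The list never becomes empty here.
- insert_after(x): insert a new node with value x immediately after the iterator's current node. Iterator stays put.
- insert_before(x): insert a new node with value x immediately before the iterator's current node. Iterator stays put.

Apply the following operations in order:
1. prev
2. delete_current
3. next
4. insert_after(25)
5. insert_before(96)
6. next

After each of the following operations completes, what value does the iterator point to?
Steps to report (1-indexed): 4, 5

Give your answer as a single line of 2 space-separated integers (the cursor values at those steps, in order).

After 1 (prev): list=[6, 2, 7, 9] cursor@6
After 2 (delete_current): list=[2, 7, 9] cursor@2
After 3 (next): list=[2, 7, 9] cursor@7
After 4 (insert_after(25)): list=[2, 7, 25, 9] cursor@7
After 5 (insert_before(96)): list=[2, 96, 7, 25, 9] cursor@7
After 6 (next): list=[2, 96, 7, 25, 9] cursor@25

Answer: 7 7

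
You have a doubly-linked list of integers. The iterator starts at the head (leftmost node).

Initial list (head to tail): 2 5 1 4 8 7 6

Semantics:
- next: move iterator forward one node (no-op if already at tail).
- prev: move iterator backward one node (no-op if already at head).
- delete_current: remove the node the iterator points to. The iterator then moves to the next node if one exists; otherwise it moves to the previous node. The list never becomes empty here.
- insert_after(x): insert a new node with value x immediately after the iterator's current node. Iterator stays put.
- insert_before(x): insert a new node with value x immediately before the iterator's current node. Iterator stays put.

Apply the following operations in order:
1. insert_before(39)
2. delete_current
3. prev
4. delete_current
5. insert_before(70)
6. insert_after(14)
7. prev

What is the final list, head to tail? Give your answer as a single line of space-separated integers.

After 1 (insert_before(39)): list=[39, 2, 5, 1, 4, 8, 7, 6] cursor@2
After 2 (delete_current): list=[39, 5, 1, 4, 8, 7, 6] cursor@5
After 3 (prev): list=[39, 5, 1, 4, 8, 7, 6] cursor@39
After 4 (delete_current): list=[5, 1, 4, 8, 7, 6] cursor@5
After 5 (insert_before(70)): list=[70, 5, 1, 4, 8, 7, 6] cursor@5
After 6 (insert_after(14)): list=[70, 5, 14, 1, 4, 8, 7, 6] cursor@5
After 7 (prev): list=[70, 5, 14, 1, 4, 8, 7, 6] cursor@70

Answer: 70 5 14 1 4 8 7 6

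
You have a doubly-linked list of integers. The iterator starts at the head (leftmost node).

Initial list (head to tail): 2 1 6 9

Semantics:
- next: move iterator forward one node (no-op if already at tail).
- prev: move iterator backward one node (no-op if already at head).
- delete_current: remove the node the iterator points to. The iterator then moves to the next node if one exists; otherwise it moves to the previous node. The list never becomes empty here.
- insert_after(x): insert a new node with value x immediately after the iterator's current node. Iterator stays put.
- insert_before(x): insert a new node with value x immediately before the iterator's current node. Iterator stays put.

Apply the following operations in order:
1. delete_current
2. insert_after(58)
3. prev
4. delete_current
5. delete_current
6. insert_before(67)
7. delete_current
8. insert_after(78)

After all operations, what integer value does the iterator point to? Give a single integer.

After 1 (delete_current): list=[1, 6, 9] cursor@1
After 2 (insert_after(58)): list=[1, 58, 6, 9] cursor@1
After 3 (prev): list=[1, 58, 6, 9] cursor@1
After 4 (delete_current): list=[58, 6, 9] cursor@58
After 5 (delete_current): list=[6, 9] cursor@6
After 6 (insert_before(67)): list=[67, 6, 9] cursor@6
After 7 (delete_current): list=[67, 9] cursor@9
After 8 (insert_after(78)): list=[67, 9, 78] cursor@9

Answer: 9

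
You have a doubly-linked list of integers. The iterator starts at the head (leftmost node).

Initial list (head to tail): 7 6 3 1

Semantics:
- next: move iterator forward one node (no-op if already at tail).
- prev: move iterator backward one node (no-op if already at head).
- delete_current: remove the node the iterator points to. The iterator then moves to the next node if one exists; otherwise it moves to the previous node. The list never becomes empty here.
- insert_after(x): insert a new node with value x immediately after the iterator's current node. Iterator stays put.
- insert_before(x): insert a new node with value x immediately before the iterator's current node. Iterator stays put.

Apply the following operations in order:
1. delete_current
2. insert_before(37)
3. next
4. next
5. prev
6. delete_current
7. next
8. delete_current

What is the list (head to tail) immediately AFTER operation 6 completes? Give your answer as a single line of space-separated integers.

Answer: 37 6 1

Derivation:
After 1 (delete_current): list=[6, 3, 1] cursor@6
After 2 (insert_before(37)): list=[37, 6, 3, 1] cursor@6
After 3 (next): list=[37, 6, 3, 1] cursor@3
After 4 (next): list=[37, 6, 3, 1] cursor@1
After 5 (prev): list=[37, 6, 3, 1] cursor@3
After 6 (delete_current): list=[37, 6, 1] cursor@1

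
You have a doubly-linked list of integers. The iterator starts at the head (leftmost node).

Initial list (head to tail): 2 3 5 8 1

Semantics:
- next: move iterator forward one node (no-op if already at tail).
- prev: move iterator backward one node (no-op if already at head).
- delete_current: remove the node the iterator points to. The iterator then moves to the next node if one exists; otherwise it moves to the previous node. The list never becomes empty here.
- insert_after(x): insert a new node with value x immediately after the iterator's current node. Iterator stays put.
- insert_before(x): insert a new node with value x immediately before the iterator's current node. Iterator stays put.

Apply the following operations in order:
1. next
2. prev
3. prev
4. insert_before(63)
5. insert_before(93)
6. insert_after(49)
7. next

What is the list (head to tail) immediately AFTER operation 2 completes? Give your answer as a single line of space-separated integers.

After 1 (next): list=[2, 3, 5, 8, 1] cursor@3
After 2 (prev): list=[2, 3, 5, 8, 1] cursor@2

Answer: 2 3 5 8 1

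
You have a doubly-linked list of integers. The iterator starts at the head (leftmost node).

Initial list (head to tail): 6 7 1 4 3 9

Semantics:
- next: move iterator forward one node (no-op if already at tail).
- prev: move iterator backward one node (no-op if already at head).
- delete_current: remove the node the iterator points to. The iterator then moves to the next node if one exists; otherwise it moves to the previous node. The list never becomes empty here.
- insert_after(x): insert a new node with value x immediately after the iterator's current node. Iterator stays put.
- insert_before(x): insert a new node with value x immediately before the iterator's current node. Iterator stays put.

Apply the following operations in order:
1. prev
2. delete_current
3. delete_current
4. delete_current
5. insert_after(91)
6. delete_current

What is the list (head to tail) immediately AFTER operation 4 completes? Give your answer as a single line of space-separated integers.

After 1 (prev): list=[6, 7, 1, 4, 3, 9] cursor@6
After 2 (delete_current): list=[7, 1, 4, 3, 9] cursor@7
After 3 (delete_current): list=[1, 4, 3, 9] cursor@1
After 4 (delete_current): list=[4, 3, 9] cursor@4

Answer: 4 3 9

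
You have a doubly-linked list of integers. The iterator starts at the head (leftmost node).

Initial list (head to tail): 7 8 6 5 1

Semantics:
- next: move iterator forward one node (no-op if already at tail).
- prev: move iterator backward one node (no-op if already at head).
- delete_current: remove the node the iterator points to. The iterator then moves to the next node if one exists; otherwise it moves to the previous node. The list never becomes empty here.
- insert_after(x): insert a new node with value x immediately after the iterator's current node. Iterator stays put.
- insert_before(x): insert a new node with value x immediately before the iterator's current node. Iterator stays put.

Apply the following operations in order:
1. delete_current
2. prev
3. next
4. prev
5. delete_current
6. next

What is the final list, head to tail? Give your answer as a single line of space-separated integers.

After 1 (delete_current): list=[8, 6, 5, 1] cursor@8
After 2 (prev): list=[8, 6, 5, 1] cursor@8
After 3 (next): list=[8, 6, 5, 1] cursor@6
After 4 (prev): list=[8, 6, 5, 1] cursor@8
After 5 (delete_current): list=[6, 5, 1] cursor@6
After 6 (next): list=[6, 5, 1] cursor@5

Answer: 6 5 1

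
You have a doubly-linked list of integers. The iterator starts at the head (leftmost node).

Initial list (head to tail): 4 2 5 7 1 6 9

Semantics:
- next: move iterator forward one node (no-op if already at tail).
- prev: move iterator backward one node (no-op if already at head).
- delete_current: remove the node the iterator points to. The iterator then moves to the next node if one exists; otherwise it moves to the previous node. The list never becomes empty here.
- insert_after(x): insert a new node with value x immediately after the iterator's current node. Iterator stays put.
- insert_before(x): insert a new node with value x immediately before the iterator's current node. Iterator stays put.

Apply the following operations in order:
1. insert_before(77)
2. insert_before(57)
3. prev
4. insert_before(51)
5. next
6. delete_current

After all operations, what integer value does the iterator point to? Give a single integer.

Answer: 2

Derivation:
After 1 (insert_before(77)): list=[77, 4, 2, 5, 7, 1, 6, 9] cursor@4
After 2 (insert_before(57)): list=[77, 57, 4, 2, 5, 7, 1, 6, 9] cursor@4
After 3 (prev): list=[77, 57, 4, 2, 5, 7, 1, 6, 9] cursor@57
After 4 (insert_before(51)): list=[77, 51, 57, 4, 2, 5, 7, 1, 6, 9] cursor@57
After 5 (next): list=[77, 51, 57, 4, 2, 5, 7, 1, 6, 9] cursor@4
After 6 (delete_current): list=[77, 51, 57, 2, 5, 7, 1, 6, 9] cursor@2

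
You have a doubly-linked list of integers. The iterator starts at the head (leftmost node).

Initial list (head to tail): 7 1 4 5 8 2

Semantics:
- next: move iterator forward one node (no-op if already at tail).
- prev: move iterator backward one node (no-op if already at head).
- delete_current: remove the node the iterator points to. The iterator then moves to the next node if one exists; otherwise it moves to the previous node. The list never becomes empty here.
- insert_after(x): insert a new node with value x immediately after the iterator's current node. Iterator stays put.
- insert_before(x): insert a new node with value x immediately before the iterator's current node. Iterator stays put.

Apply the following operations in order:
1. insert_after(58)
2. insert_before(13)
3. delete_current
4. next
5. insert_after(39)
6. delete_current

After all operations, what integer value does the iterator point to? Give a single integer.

Answer: 39

Derivation:
After 1 (insert_after(58)): list=[7, 58, 1, 4, 5, 8, 2] cursor@7
After 2 (insert_before(13)): list=[13, 7, 58, 1, 4, 5, 8, 2] cursor@7
After 3 (delete_current): list=[13, 58, 1, 4, 5, 8, 2] cursor@58
After 4 (next): list=[13, 58, 1, 4, 5, 8, 2] cursor@1
After 5 (insert_after(39)): list=[13, 58, 1, 39, 4, 5, 8, 2] cursor@1
After 6 (delete_current): list=[13, 58, 39, 4, 5, 8, 2] cursor@39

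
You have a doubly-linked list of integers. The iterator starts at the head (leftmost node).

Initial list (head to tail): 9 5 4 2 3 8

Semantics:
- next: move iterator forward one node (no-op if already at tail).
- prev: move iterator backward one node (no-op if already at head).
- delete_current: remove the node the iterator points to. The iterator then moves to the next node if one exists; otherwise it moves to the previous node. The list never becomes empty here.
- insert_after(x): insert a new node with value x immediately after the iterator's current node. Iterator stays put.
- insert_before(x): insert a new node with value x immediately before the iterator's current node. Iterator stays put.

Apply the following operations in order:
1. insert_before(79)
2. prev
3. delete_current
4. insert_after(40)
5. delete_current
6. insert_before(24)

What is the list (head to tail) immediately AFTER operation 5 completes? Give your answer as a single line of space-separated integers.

Answer: 40 5 4 2 3 8

Derivation:
After 1 (insert_before(79)): list=[79, 9, 5, 4, 2, 3, 8] cursor@9
After 2 (prev): list=[79, 9, 5, 4, 2, 3, 8] cursor@79
After 3 (delete_current): list=[9, 5, 4, 2, 3, 8] cursor@9
After 4 (insert_after(40)): list=[9, 40, 5, 4, 2, 3, 8] cursor@9
After 5 (delete_current): list=[40, 5, 4, 2, 3, 8] cursor@40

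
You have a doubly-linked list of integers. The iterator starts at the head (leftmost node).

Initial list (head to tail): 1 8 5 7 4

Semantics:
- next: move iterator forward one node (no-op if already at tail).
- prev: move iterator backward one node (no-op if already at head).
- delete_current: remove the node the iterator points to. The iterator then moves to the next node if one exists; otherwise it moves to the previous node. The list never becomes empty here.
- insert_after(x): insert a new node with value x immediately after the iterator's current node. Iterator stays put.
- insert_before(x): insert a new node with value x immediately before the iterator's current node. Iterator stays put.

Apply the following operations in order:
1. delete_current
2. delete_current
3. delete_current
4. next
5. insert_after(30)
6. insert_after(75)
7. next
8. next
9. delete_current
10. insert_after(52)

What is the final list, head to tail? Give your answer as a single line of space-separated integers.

After 1 (delete_current): list=[8, 5, 7, 4] cursor@8
After 2 (delete_current): list=[5, 7, 4] cursor@5
After 3 (delete_current): list=[7, 4] cursor@7
After 4 (next): list=[7, 4] cursor@4
After 5 (insert_after(30)): list=[7, 4, 30] cursor@4
After 6 (insert_after(75)): list=[7, 4, 75, 30] cursor@4
After 7 (next): list=[7, 4, 75, 30] cursor@75
After 8 (next): list=[7, 4, 75, 30] cursor@30
After 9 (delete_current): list=[7, 4, 75] cursor@75
After 10 (insert_after(52)): list=[7, 4, 75, 52] cursor@75

Answer: 7 4 75 52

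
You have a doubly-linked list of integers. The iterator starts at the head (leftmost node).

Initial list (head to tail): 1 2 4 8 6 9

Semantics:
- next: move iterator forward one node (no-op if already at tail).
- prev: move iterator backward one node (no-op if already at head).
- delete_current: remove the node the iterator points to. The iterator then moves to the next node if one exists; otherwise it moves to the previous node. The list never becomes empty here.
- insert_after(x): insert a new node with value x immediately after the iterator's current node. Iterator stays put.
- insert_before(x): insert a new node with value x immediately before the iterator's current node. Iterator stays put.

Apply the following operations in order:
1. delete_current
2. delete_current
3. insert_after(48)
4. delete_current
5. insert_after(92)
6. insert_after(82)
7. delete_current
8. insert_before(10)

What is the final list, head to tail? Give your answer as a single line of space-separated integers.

After 1 (delete_current): list=[2, 4, 8, 6, 9] cursor@2
After 2 (delete_current): list=[4, 8, 6, 9] cursor@4
After 3 (insert_after(48)): list=[4, 48, 8, 6, 9] cursor@4
After 4 (delete_current): list=[48, 8, 6, 9] cursor@48
After 5 (insert_after(92)): list=[48, 92, 8, 6, 9] cursor@48
After 6 (insert_after(82)): list=[48, 82, 92, 8, 6, 9] cursor@48
After 7 (delete_current): list=[82, 92, 8, 6, 9] cursor@82
After 8 (insert_before(10)): list=[10, 82, 92, 8, 6, 9] cursor@82

Answer: 10 82 92 8 6 9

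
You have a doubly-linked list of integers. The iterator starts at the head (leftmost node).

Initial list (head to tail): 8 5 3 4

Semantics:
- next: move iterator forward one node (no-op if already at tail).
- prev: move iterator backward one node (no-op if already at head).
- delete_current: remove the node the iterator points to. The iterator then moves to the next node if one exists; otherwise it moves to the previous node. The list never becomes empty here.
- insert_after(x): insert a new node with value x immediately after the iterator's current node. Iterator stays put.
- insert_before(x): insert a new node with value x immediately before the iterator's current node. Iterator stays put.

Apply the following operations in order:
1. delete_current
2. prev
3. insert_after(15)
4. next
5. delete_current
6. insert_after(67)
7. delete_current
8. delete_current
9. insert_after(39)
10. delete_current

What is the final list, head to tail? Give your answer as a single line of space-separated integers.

After 1 (delete_current): list=[5, 3, 4] cursor@5
After 2 (prev): list=[5, 3, 4] cursor@5
After 3 (insert_after(15)): list=[5, 15, 3, 4] cursor@5
After 4 (next): list=[5, 15, 3, 4] cursor@15
After 5 (delete_current): list=[5, 3, 4] cursor@3
After 6 (insert_after(67)): list=[5, 3, 67, 4] cursor@3
After 7 (delete_current): list=[5, 67, 4] cursor@67
After 8 (delete_current): list=[5, 4] cursor@4
After 9 (insert_after(39)): list=[5, 4, 39] cursor@4
After 10 (delete_current): list=[5, 39] cursor@39

Answer: 5 39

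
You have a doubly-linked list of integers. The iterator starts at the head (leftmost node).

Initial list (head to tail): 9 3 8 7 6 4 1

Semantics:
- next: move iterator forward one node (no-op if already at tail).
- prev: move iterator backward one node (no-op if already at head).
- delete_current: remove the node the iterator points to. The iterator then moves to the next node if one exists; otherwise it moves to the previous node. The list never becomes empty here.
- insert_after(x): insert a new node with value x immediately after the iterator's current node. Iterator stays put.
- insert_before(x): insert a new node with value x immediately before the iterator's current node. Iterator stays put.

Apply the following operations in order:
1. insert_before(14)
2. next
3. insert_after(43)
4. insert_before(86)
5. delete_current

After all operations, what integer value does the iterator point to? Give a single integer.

After 1 (insert_before(14)): list=[14, 9, 3, 8, 7, 6, 4, 1] cursor@9
After 2 (next): list=[14, 9, 3, 8, 7, 6, 4, 1] cursor@3
After 3 (insert_after(43)): list=[14, 9, 3, 43, 8, 7, 6, 4, 1] cursor@3
After 4 (insert_before(86)): list=[14, 9, 86, 3, 43, 8, 7, 6, 4, 1] cursor@3
After 5 (delete_current): list=[14, 9, 86, 43, 8, 7, 6, 4, 1] cursor@43

Answer: 43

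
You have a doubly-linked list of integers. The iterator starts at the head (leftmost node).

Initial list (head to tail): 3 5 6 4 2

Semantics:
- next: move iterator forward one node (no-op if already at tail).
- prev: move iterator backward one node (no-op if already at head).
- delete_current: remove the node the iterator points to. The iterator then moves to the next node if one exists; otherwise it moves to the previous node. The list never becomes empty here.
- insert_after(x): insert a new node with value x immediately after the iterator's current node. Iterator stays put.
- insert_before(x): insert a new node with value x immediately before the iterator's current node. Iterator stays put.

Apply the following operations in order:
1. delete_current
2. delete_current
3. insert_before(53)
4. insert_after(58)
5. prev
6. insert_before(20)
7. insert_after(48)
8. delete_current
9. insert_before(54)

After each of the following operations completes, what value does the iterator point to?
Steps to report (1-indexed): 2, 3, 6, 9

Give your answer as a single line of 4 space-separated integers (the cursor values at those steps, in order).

After 1 (delete_current): list=[5, 6, 4, 2] cursor@5
After 2 (delete_current): list=[6, 4, 2] cursor@6
After 3 (insert_before(53)): list=[53, 6, 4, 2] cursor@6
After 4 (insert_after(58)): list=[53, 6, 58, 4, 2] cursor@6
After 5 (prev): list=[53, 6, 58, 4, 2] cursor@53
After 6 (insert_before(20)): list=[20, 53, 6, 58, 4, 2] cursor@53
After 7 (insert_after(48)): list=[20, 53, 48, 6, 58, 4, 2] cursor@53
After 8 (delete_current): list=[20, 48, 6, 58, 4, 2] cursor@48
After 9 (insert_before(54)): list=[20, 54, 48, 6, 58, 4, 2] cursor@48

Answer: 6 6 53 48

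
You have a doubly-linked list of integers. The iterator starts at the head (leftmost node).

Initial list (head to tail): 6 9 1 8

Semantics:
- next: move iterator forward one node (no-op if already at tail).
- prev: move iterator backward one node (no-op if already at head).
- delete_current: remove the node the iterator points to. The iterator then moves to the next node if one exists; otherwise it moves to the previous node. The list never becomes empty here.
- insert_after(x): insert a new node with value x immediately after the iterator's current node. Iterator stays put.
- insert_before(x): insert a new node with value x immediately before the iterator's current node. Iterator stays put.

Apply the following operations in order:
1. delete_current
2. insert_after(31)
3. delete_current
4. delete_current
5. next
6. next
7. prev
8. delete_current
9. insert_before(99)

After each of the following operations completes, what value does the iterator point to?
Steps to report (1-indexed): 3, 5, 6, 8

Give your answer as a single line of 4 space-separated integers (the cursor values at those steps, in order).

Answer: 31 8 8 8

Derivation:
After 1 (delete_current): list=[9, 1, 8] cursor@9
After 2 (insert_after(31)): list=[9, 31, 1, 8] cursor@9
After 3 (delete_current): list=[31, 1, 8] cursor@31
After 4 (delete_current): list=[1, 8] cursor@1
After 5 (next): list=[1, 8] cursor@8
After 6 (next): list=[1, 8] cursor@8
After 7 (prev): list=[1, 8] cursor@1
After 8 (delete_current): list=[8] cursor@8
After 9 (insert_before(99)): list=[99, 8] cursor@8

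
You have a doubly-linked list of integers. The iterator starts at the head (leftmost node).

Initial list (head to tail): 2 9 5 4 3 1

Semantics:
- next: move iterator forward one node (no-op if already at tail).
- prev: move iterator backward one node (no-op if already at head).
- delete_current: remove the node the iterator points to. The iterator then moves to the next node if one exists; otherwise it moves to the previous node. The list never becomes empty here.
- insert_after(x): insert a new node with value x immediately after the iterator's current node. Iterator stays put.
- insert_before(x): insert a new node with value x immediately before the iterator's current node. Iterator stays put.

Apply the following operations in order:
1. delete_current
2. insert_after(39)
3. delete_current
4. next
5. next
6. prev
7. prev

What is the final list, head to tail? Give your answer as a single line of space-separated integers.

After 1 (delete_current): list=[9, 5, 4, 3, 1] cursor@9
After 2 (insert_after(39)): list=[9, 39, 5, 4, 3, 1] cursor@9
After 3 (delete_current): list=[39, 5, 4, 3, 1] cursor@39
After 4 (next): list=[39, 5, 4, 3, 1] cursor@5
After 5 (next): list=[39, 5, 4, 3, 1] cursor@4
After 6 (prev): list=[39, 5, 4, 3, 1] cursor@5
After 7 (prev): list=[39, 5, 4, 3, 1] cursor@39

Answer: 39 5 4 3 1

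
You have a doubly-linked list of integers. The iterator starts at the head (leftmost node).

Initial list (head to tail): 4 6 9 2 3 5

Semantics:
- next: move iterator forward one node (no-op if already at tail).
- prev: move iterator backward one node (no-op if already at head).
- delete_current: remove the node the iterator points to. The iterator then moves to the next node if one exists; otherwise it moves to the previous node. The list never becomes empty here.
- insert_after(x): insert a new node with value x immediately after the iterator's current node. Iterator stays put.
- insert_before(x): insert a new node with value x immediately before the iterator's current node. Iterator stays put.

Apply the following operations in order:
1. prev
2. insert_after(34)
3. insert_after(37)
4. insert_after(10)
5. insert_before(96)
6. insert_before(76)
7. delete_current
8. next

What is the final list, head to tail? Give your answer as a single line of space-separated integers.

Answer: 96 76 10 37 34 6 9 2 3 5

Derivation:
After 1 (prev): list=[4, 6, 9, 2, 3, 5] cursor@4
After 2 (insert_after(34)): list=[4, 34, 6, 9, 2, 3, 5] cursor@4
After 3 (insert_after(37)): list=[4, 37, 34, 6, 9, 2, 3, 5] cursor@4
After 4 (insert_after(10)): list=[4, 10, 37, 34, 6, 9, 2, 3, 5] cursor@4
After 5 (insert_before(96)): list=[96, 4, 10, 37, 34, 6, 9, 2, 3, 5] cursor@4
After 6 (insert_before(76)): list=[96, 76, 4, 10, 37, 34, 6, 9, 2, 3, 5] cursor@4
After 7 (delete_current): list=[96, 76, 10, 37, 34, 6, 9, 2, 3, 5] cursor@10
After 8 (next): list=[96, 76, 10, 37, 34, 6, 9, 2, 3, 5] cursor@37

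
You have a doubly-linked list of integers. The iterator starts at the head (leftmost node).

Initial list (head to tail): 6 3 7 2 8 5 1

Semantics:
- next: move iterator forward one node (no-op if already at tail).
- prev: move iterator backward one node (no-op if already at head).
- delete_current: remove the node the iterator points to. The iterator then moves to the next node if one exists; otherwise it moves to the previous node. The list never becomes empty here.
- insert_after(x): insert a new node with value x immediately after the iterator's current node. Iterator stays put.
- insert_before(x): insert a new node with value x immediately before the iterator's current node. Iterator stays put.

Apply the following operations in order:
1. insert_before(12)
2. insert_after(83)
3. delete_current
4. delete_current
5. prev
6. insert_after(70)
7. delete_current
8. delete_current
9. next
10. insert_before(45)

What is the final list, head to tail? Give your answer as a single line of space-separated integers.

Answer: 3 45 7 2 8 5 1

Derivation:
After 1 (insert_before(12)): list=[12, 6, 3, 7, 2, 8, 5, 1] cursor@6
After 2 (insert_after(83)): list=[12, 6, 83, 3, 7, 2, 8, 5, 1] cursor@6
After 3 (delete_current): list=[12, 83, 3, 7, 2, 8, 5, 1] cursor@83
After 4 (delete_current): list=[12, 3, 7, 2, 8, 5, 1] cursor@3
After 5 (prev): list=[12, 3, 7, 2, 8, 5, 1] cursor@12
After 6 (insert_after(70)): list=[12, 70, 3, 7, 2, 8, 5, 1] cursor@12
After 7 (delete_current): list=[70, 3, 7, 2, 8, 5, 1] cursor@70
After 8 (delete_current): list=[3, 7, 2, 8, 5, 1] cursor@3
After 9 (next): list=[3, 7, 2, 8, 5, 1] cursor@7
After 10 (insert_before(45)): list=[3, 45, 7, 2, 8, 5, 1] cursor@7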